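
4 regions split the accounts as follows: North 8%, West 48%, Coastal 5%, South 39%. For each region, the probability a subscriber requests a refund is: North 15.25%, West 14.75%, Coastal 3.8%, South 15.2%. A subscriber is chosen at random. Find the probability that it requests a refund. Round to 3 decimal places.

0.144

By Bayes' rule, posterior ∝ prior × likelihood:
  North: 0.08 × 0.1525 = 0.0122
  West: 0.48 × 0.1475 = 0.0708
  Coastal: 0.05 × 0.038 = 0.0019
  South: 0.39 × 0.152 = 0.05928
P(refund) = 0.0122 + 0.0708 + 0.0019 + 0.05928 = 0.14418 → 0.144.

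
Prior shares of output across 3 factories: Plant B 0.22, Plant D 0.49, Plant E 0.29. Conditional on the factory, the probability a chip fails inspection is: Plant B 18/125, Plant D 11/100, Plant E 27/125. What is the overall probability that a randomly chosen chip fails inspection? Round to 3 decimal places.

Prior × likelihood for each hypothesis:
  Plant B: 0.22 × 0.144 = 0.03168
  Plant D: 0.49 × 0.11 = 0.0539
  Plant E: 0.29 × 0.216 = 0.06264
P(nonconforming) = 0.03168 + 0.0539 + 0.06264 = 0.14822 → 0.148.

0.148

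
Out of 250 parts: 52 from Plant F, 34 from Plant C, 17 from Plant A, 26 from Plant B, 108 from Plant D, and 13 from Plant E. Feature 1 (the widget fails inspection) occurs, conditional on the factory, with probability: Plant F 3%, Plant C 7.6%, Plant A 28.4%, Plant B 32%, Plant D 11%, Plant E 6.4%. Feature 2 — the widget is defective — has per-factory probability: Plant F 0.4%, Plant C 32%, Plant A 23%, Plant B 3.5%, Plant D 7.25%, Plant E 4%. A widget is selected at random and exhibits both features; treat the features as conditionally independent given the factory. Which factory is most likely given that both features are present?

Plant A

Prior × likelihood for each hypothesis:
  Plant F: 0.208 × 0.03 × 0.004 = 0.00002496
  Plant C: 0.136 × 0.076 × 0.32 = 0.00330752
  Plant A: 0.068 × 0.284 × 0.23 = 0.00444176
  Plant B: 0.104 × 0.32 × 0.035 = 0.0011648
  Plant D: 0.432 × 0.11 × 0.0725 = 0.0034452
  Plant E: 0.052 × 0.064 × 0.04 = 0.00013312
Total = 0.01251736.
Largest term belongs to Plant A, so Plant A is most probable.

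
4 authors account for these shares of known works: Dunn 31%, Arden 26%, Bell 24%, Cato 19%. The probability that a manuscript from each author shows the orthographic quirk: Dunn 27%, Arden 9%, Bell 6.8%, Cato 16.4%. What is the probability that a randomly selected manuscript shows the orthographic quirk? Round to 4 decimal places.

Unnormalized posteriors (prior × likelihood):
  Dunn: 0.31 × 0.27 = 0.0837
  Arden: 0.26 × 0.09 = 0.0234
  Bell: 0.24 × 0.068 = 0.01632
  Cato: 0.19 × 0.164 = 0.03116
P(quirk) = 0.0837 + 0.0234 + 0.01632 + 0.03116 = 0.15458 → 0.1546.

0.1546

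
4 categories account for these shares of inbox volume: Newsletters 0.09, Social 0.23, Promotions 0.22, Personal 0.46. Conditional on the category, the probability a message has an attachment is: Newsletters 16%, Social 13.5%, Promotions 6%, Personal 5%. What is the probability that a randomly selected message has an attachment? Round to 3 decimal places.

By Bayes' rule, posterior ∝ prior × likelihood:
  Newsletters: 0.09 × 0.16 = 0.0144
  Social: 0.23 × 0.135 = 0.03105
  Promotions: 0.22 × 0.06 = 0.0132
  Personal: 0.46 × 0.05 = 0.023
P(attachment) = 0.0144 + 0.03105 + 0.0132 + 0.023 = 0.08165 → 0.082.

0.082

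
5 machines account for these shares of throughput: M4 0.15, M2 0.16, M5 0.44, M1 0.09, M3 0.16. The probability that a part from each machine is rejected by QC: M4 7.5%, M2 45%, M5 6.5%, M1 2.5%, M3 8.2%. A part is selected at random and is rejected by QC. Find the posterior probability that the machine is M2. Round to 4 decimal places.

0.5659

Prior × likelihood for each hypothesis:
  M4: 0.15 × 0.075 = 0.01125
  M2: 0.16 × 0.45 = 0.072
  M5: 0.44 × 0.065 = 0.0286
  M1: 0.09 × 0.025 = 0.00225
  M3: 0.16 × 0.082 = 0.01312
Normalizing constant = 0.12722.
P(M2 | evidence) = 0.072 / 0.12722 ≈ 0.5659.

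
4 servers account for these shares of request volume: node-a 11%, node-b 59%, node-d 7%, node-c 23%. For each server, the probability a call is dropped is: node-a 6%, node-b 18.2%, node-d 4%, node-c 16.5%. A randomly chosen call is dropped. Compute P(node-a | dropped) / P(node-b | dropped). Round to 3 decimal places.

0.061

By Bayes' rule, posterior ∝ prior × likelihood:
  node-a: 0.11 × 0.06 = 0.0066
  node-b: 0.59 × 0.182 = 0.10738
  node-d: 0.07 × 0.04 = 0.0028
  node-c: 0.23 × 0.165 = 0.03795
Total = 0.15473.
The ratio is 0.0066 / 0.10738 (the normalizer cancels) = 0.061.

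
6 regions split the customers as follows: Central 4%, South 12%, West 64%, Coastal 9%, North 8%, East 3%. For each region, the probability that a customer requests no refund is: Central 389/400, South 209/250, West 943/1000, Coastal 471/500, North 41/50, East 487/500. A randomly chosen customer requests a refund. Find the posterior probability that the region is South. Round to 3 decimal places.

Taking complements, P(refund | each) = Central 0.0275, South 0.164, West 0.057, Coastal 0.058, North 0.18, East 0.026.
Prior × likelihood for each hypothesis:
  Central: 0.04 × 0.0275 = 0.0011
  South: 0.12 × 0.164 = 0.01968
  West: 0.64 × 0.057 = 0.03648
  Coastal: 0.09 × 0.058 = 0.00522
  North: 0.08 × 0.18 = 0.0144
  East: 0.03 × 0.026 = 0.00078
Sum = 0.07766.
P(South | evidence) = 0.01968 / 0.07766 ≈ 0.253.

0.253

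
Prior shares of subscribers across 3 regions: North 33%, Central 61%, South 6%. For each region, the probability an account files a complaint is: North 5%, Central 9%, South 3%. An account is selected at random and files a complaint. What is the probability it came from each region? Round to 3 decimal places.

Prior × likelihood for each hypothesis:
  North: 0.33 × 0.05 = 0.0165
  Central: 0.61 × 0.09 = 0.0549
  South: 0.06 × 0.03 = 0.0018
Sum = 0.0732.
P(North | complaint) = 0.0165/0.0732 ≈ 0.225
P(Central | complaint) = 0.0549/0.0732 ≈ 0.750
P(South | complaint) = 0.0018/0.0732 ≈ 0.025
(Check: 0.225+0.750+0.025 = 1.000.)

North 0.225, Central 0.750, South 0.025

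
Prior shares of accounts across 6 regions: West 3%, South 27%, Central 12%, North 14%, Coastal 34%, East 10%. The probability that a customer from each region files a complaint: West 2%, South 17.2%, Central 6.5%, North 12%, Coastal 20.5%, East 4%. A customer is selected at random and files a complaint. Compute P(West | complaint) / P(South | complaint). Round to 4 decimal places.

Prior × likelihood for each hypothesis:
  West: 0.03 × 0.02 = 0.0006
  South: 0.27 × 0.172 = 0.04644
  Central: 0.12 × 0.065 = 0.0078
  North: 0.14 × 0.12 = 0.0168
  Coastal: 0.34 × 0.205 = 0.0697
  East: 0.1 × 0.04 = 0.004
Total = 0.14534.
The ratio is 0.0006 / 0.04644 (the normalizer cancels) = 0.0129.

0.0129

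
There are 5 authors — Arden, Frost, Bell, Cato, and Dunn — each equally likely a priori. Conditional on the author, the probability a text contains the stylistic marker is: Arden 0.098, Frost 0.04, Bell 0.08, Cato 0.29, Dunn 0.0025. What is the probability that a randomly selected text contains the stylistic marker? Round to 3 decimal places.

0.102

With a uniform prior (1/5 each), posterior ∝ likelihood:
  Arden: 0.098
  Frost: 0.04
  Bell: 0.08
  Cato: 0.29
  Dunn: 0.0025
P(marker) = (1/5) × (0.098 + 0.04 + 0.08 + 0.29 + 0.0025) = 0.5105/5 ≈ 0.102.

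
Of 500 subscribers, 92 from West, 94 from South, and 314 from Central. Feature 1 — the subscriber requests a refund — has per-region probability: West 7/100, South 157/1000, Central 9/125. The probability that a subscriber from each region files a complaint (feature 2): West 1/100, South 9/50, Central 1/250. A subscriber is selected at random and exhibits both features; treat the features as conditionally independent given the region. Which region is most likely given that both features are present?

Prior × likelihood for each hypothesis:
  West: 0.184 × 0.07 × 0.01 = 0.0001288
  South: 0.188 × 0.157 × 0.18 = 0.00531288
  Central: 0.628 × 0.072 × 0.004 = 0.000180864
Normalizing constant = 0.005622544.
Largest term belongs to South, so South is most probable.

South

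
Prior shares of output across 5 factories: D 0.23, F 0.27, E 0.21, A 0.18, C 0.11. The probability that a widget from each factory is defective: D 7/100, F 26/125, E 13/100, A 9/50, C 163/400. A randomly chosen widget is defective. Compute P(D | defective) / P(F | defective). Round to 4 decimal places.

Unnormalized posteriors (prior × likelihood):
  D: 0.23 × 0.07 = 0.0161
  F: 0.27 × 0.208 = 0.05616
  E: 0.21 × 0.13 = 0.0273
  A: 0.18 × 0.18 = 0.0324
  C: 0.11 × 0.4075 = 0.044825
Total = 0.176785.
The ratio is 0.0161 / 0.05616 (the normalizer cancels) = 0.2867.

0.2867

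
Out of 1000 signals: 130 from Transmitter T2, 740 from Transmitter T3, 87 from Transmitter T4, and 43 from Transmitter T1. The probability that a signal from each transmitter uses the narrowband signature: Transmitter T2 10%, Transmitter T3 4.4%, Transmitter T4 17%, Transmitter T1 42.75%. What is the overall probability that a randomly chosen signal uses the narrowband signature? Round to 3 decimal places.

Compute prior × likelihood for every hypothesis:
  Transmitter T2: 0.13 × 0.1 = 0.013
  Transmitter T3: 0.74 × 0.044 = 0.03256
  Transmitter T4: 0.087 × 0.17 = 0.01479
  Transmitter T1: 0.043 × 0.4275 = 0.0183825
P(narrowband) = 0.013 + 0.03256 + 0.01479 + 0.0183825 = 0.0787325 → 0.079.

0.079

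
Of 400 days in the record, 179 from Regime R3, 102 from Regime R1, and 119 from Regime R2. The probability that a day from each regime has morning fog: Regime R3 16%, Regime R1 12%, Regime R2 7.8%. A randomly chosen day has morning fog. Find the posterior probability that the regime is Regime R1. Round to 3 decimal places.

By Bayes' rule, posterior ∝ prior × likelihood:
  Regime R3: 0.4475 × 0.16 = 0.0716
  Regime R1: 0.255 × 0.12 = 0.0306
  Regime R2: 0.2975 × 0.078 = 0.023205
Sum = 0.125405.
P(Regime R1 | evidence) = 0.0306 / 0.125405 ≈ 0.244.

0.244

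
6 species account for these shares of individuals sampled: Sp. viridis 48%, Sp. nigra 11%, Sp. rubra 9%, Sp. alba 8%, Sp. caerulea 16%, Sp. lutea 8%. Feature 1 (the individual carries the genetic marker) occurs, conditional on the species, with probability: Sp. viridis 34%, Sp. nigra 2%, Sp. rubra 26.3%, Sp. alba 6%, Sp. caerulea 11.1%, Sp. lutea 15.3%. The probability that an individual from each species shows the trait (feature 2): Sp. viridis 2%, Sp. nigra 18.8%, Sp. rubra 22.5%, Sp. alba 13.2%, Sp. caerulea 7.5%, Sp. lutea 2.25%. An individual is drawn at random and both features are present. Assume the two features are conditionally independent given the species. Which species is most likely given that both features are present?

Sp. rubra

By Bayes' rule, posterior ∝ prior × likelihood:
  Sp. viridis: 0.48 × 0.34 × 0.02 = 0.003264
  Sp. nigra: 0.11 × 0.02 × 0.188 = 0.0004136
  Sp. rubra: 0.09 × 0.263 × 0.225 = 0.00532575
  Sp. alba: 0.08 × 0.06 × 0.132 = 0.0006336
  Sp. caerulea: 0.16 × 0.111 × 0.075 = 0.001332
  Sp. lutea: 0.08 × 0.153 × 0.0225 = 0.0002754
Total = 0.01124435.
Largest term belongs to Sp. rubra, so Sp. rubra is most probable.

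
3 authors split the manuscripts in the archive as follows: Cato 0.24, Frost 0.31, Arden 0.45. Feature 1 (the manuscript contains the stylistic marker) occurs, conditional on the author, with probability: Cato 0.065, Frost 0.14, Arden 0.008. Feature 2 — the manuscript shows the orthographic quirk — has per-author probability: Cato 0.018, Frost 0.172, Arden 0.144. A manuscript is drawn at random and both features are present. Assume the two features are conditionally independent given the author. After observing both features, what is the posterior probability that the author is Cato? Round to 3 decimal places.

0.034

Prior × likelihood for each hypothesis:
  Cato: 0.24 × 0.065 × 0.018 = 0.0002808
  Frost: 0.31 × 0.14 × 0.172 = 0.0074648
  Arden: 0.45 × 0.008 × 0.144 = 0.0005184
Total = 0.008264.
P(Cato | evidence) = 0.0002808 / 0.008264 ≈ 0.034.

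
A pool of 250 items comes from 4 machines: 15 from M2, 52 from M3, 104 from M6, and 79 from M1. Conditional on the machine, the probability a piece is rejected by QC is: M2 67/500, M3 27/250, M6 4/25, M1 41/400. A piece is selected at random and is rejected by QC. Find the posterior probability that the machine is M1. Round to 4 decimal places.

Unnormalized posteriors (prior × likelihood):
  M2: 0.06 × 0.134 = 0.00804
  M3: 0.208 × 0.108 = 0.022464
  M6: 0.416 × 0.16 = 0.06656
  M1: 0.316 × 0.1025 = 0.03239
Sum = 0.129454.
P(M1 | evidence) = 0.03239 / 0.129454 ≈ 0.2502.

0.2502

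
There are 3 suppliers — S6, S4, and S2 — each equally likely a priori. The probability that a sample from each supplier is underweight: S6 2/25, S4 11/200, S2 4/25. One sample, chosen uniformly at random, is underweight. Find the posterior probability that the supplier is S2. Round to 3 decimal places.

Since the prior is uniform, the posterior is proportional to the likelihood:
  S6: 0.08
  S4: 0.055
  S2: 0.16
Normalizing constant = 0.295.
P(S2 | evidence) = 0.16 / 0.295 ≈ 0.542.

0.542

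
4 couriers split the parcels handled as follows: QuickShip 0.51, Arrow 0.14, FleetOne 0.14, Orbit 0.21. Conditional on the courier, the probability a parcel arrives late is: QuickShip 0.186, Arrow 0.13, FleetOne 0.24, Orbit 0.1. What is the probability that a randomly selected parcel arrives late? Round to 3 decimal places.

By Bayes' rule, posterior ∝ prior × likelihood:
  QuickShip: 0.51 × 0.186 = 0.09486
  Arrow: 0.14 × 0.13 = 0.0182
  FleetOne: 0.14 × 0.24 = 0.0336
  Orbit: 0.21 × 0.1 = 0.021
P(late) = 0.09486 + 0.0182 + 0.0336 + 0.021 = 0.16766 → 0.168.

0.168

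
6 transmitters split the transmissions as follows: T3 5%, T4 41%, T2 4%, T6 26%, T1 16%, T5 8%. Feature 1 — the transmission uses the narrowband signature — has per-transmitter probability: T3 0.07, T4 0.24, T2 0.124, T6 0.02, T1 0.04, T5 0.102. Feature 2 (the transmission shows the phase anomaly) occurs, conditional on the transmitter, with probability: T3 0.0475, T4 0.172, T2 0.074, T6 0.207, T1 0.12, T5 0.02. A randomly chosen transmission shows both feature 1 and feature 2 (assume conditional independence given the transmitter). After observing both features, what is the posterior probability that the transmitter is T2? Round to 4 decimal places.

Unnormalized posteriors (prior × likelihood):
  T3: 0.05 × 0.07 × 0.0475 = 0.00016625
  T4: 0.41 × 0.24 × 0.172 = 0.0169248
  T2: 0.04 × 0.124 × 0.074 = 0.00036704
  T6: 0.26 × 0.02 × 0.207 = 0.0010764
  T1: 0.16 × 0.04 × 0.12 = 0.000768
  T5: 0.08 × 0.102 × 0.02 = 0.0001632
Sum = 0.01946569.
P(T2 | evidence) = 0.00036704 / 0.01946569 ≈ 0.0189.

0.0189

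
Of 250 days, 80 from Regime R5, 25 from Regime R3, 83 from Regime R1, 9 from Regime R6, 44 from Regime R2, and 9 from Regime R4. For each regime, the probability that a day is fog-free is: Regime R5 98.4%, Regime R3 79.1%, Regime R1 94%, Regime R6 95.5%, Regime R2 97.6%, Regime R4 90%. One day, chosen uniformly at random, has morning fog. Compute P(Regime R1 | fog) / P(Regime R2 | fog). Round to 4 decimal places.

Taking complements, P(fog | each) = Regime R5 0.016, Regime R3 0.209, Regime R1 0.06, Regime R6 0.045, Regime R2 0.024, Regime R4 0.1.
Compute prior × likelihood for every hypothesis:
  Regime R5: 0.32 × 0.016 = 0.00512
  Regime R3: 0.1 × 0.209 = 0.0209
  Regime R1: 0.332 × 0.06 = 0.01992
  Regime R6: 0.036 × 0.045 = 0.00162
  Regime R2: 0.176 × 0.024 = 0.004224
  Regime R4: 0.036 × 0.1 = 0.0036
Normalizing constant = 0.055384.
The ratio is 0.01992 / 0.004224 (the normalizer cancels) = 4.7159.

4.7159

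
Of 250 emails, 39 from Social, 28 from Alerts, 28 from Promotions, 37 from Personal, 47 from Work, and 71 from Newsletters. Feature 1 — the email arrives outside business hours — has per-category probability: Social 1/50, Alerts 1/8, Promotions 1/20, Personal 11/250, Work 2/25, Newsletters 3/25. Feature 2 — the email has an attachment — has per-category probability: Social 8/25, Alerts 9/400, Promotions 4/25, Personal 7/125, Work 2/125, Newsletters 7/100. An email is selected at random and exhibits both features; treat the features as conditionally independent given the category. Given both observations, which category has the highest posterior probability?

Newsletters

Unnormalized posteriors (prior × likelihood):
  Social: 0.156 × 0.02 × 0.32 = 0.0009984
  Alerts: 0.112 × 0.125 × 0.0225 = 0.000315
  Promotions: 0.112 × 0.05 × 0.16 = 0.000896
  Personal: 0.148 × 0.044 × 0.056 = 0.000364672
  Work: 0.188 × 0.08 × 0.016 = 0.00024064
  Newsletters: 0.284 × 0.12 × 0.07 = 0.0023856
Total = 0.005200312.
Largest term belongs to Newsletters, so Newsletters is most probable.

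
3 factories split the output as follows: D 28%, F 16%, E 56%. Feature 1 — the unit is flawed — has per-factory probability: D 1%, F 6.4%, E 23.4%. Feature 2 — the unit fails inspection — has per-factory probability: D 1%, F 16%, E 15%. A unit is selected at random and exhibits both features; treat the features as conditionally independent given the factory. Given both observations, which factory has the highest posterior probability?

Compute prior × likelihood for every hypothesis:
  D: 0.28 × 0.01 × 0.01 = 0.000028
  F: 0.16 × 0.064 × 0.16 = 0.0016384
  E: 0.56 × 0.234 × 0.15 = 0.019656
Total = 0.0213224.
Largest term belongs to E, so E is most probable.

E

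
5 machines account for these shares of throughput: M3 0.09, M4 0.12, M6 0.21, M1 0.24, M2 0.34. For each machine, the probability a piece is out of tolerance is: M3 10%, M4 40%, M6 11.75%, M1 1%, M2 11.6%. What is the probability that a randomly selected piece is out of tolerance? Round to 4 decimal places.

0.1235

Compute prior × likelihood for every hypothesis:
  M3: 0.09 × 0.1 = 0.009
  M4: 0.12 × 0.4 = 0.048
  M6: 0.21 × 0.1175 = 0.024675
  M1: 0.24 × 0.01 = 0.0024
  M2: 0.34 × 0.116 = 0.03944
P(oversize) = 0.009 + 0.048 + 0.024675 + 0.0024 + 0.03944 = 0.123515 → 0.1235.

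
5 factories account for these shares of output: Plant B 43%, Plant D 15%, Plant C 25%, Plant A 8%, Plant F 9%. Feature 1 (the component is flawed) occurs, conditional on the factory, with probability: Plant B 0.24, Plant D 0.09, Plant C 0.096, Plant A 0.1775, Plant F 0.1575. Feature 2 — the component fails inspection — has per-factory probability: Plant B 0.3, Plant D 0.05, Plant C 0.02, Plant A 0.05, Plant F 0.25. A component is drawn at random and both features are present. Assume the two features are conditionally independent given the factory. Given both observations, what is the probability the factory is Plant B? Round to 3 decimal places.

0.851

Unnormalized posteriors (prior × likelihood):
  Plant B: 0.43 × 0.24 × 0.3 = 0.03096
  Plant D: 0.15 × 0.09 × 0.05 = 0.000675
  Plant C: 0.25 × 0.096 × 0.02 = 0.00048
  Plant A: 0.08 × 0.1775 × 0.05 = 0.00071
  Plant F: 0.09 × 0.1575 × 0.25 = 0.00354375
Normalizing constant = 0.03636875.
P(Plant B | evidence) = 0.03096 / 0.03636875 ≈ 0.851.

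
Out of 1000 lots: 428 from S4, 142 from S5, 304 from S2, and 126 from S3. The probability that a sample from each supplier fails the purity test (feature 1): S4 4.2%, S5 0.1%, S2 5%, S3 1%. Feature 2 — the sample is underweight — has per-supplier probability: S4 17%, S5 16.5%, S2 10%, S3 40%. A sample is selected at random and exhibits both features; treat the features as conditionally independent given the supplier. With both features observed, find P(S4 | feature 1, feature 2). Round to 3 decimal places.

Unnormalized posteriors (prior × likelihood):
  S4: 0.428 × 0.042 × 0.17 = 0.00305592
  S5: 0.142 × 0.001 × 0.165 = 0.00002343
  S2: 0.304 × 0.05 × 0.1 = 0.00152
  S3: 0.126 × 0.01 × 0.4 = 0.000504
Total = 0.00510335.
P(S4 | evidence) = 0.00305592 / 0.00510335 ≈ 0.599.

0.599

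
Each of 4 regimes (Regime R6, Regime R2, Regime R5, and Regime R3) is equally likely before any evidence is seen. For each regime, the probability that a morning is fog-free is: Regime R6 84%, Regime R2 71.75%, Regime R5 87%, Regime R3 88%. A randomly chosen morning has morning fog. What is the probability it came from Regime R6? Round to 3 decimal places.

Taking complements, P(fog | each) = Regime R6 0.16, Regime R2 0.2825, Regime R5 0.13, Regime R3 0.12.
With a uniform prior (1/4 each), posterior ∝ likelihood:
  Regime R6: 0.16
  Regime R2: 0.2825
  Regime R5: 0.13
  Regime R3: 0.12
Total = 0.6925.
P(Regime R6 | evidence) = 0.16 / 0.6925 ≈ 0.231.

0.231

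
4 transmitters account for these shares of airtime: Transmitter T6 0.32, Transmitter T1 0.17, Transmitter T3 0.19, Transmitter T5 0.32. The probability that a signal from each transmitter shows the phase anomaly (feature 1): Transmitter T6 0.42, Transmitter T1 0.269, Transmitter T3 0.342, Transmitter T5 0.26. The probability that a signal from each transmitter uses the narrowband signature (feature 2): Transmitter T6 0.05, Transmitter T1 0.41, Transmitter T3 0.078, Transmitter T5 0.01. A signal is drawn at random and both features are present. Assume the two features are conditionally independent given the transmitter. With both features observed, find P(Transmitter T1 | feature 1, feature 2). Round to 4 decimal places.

0.5977

By Bayes' rule, posterior ∝ prior × likelihood:
  Transmitter T6: 0.32 × 0.42 × 0.05 = 0.00672
  Transmitter T1: 0.17 × 0.269 × 0.41 = 0.0187493
  Transmitter T3: 0.19 × 0.342 × 0.078 = 0.00506844
  Transmitter T5: 0.32 × 0.26 × 0.01 = 0.000832
Total = 0.03136974.
P(Transmitter T1 | evidence) = 0.0187493 / 0.03136974 ≈ 0.5977.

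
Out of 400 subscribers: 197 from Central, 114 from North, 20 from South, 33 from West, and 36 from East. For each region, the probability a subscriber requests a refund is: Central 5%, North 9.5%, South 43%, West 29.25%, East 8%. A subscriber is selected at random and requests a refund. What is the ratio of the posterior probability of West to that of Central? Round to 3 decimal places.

Compute prior × likelihood for every hypothesis:
  Central: 0.4925 × 0.05 = 0.024625
  North: 0.285 × 0.095 = 0.027075
  South: 0.05 × 0.43 = 0.0215
  West: 0.0825 × 0.2925 = 0.02413125
  East: 0.09 × 0.08 = 0.0072
Sum = 0.10453125.
The ratio is 0.02413125 / 0.024625 (the normalizer cancels) = 0.980.

0.980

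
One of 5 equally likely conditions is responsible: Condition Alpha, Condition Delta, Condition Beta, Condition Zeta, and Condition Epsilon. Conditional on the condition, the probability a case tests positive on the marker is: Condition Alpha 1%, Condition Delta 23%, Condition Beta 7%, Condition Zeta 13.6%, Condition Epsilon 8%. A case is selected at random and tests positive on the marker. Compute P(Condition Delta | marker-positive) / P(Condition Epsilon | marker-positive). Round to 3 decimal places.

With a uniform prior (1/5 each), posterior ∝ likelihood:
  Condition Alpha: 0.01
  Condition Delta: 0.23
  Condition Beta: 0.07
  Condition Zeta: 0.136
  Condition Epsilon: 0.08
Sum = 0.526.
The ratio is 0.23 / 0.08 (the normalizer cancels) = 2.875.

2.875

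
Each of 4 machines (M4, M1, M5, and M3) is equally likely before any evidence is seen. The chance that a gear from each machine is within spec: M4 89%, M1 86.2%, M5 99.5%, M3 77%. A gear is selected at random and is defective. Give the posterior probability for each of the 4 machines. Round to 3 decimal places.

M4 0.228, M1 0.286, M5 0.010, M3 0.476

Taking complements, P(defective | each) = M4 0.11, M1 0.138, M5 0.005, M3 0.23.
With a uniform prior (1/4 each), posterior ∝ likelihood:
  M4: 0.11
  M1: 0.138
  M5: 0.005
  M3: 0.23
Normalizing constant = 0.483.
P(M4 | defective) = 0.11/0.483 ≈ 0.228
P(M1 | defective) = 0.138/0.483 ≈ 0.286
P(M5 | defective) = 0.005/0.483 ≈ 0.010
P(M3 | defective) = 0.23/0.483 ≈ 0.476
(Check: 0.228+0.286+0.010+0.476 = 1.000.)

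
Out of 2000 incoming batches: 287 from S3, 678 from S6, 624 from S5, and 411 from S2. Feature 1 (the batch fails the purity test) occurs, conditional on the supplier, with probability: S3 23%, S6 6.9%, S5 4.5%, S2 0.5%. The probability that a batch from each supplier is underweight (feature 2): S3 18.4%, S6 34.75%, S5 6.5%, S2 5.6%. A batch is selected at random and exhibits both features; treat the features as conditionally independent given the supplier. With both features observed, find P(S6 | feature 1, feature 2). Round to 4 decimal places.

0.5358

Prior × likelihood for each hypothesis:
  S3: 0.1435 × 0.23 × 0.184 = 0.00607292
  S6: 0.339 × 0.069 × 0.3475 = 0.0081283725
  S5: 0.312 × 0.045 × 0.065 = 0.0009126
  S2: 0.2055 × 0.005 × 0.056 = 0.00005754
Normalizing constant = 0.0151714325.
P(S6 | evidence) = 0.0081283725 / 0.0151714325 ≈ 0.5358.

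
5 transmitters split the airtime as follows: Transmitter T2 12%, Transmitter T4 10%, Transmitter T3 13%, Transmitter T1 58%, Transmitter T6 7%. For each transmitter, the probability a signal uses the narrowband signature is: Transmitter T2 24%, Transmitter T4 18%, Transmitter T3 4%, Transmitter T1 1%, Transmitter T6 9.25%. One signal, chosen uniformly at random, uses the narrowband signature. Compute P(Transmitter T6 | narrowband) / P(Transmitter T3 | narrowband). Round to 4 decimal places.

1.2452

By Bayes' rule, posterior ∝ prior × likelihood:
  Transmitter T2: 0.12 × 0.24 = 0.0288
  Transmitter T4: 0.1 × 0.18 = 0.018
  Transmitter T3: 0.13 × 0.04 = 0.0052
  Transmitter T1: 0.58 × 0.01 = 0.0058
  Transmitter T6: 0.07 × 0.0925 = 0.006475
Normalizing constant = 0.064275.
The ratio is 0.006475 / 0.0052 (the normalizer cancels) = 1.2452.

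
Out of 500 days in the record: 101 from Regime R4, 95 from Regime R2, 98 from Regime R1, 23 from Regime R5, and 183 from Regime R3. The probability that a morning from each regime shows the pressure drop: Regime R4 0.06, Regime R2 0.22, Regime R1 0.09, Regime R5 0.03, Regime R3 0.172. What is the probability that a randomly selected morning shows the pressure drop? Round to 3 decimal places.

0.136

By Bayes' rule, posterior ∝ prior × likelihood:
  Regime R4: 0.202 × 0.06 = 0.01212
  Regime R2: 0.19 × 0.22 = 0.0418
  Regime R1: 0.196 × 0.09 = 0.01764
  Regime R5: 0.046 × 0.03 = 0.00138
  Regime R3: 0.366 × 0.172 = 0.062952
P(drop) = 0.01212 + 0.0418 + 0.01764 + 0.00138 + 0.062952 = 0.135892 → 0.136.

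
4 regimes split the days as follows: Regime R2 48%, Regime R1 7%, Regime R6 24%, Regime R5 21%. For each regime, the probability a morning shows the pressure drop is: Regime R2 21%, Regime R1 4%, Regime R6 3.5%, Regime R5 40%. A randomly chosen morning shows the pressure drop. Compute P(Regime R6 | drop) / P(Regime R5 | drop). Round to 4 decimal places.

0.1000

By Bayes' rule, posterior ∝ prior × likelihood:
  Regime R2: 0.48 × 0.21 = 0.1008
  Regime R1: 0.07 × 0.04 = 0.0028
  Regime R6: 0.24 × 0.035 = 0.0084
  Regime R5: 0.21 × 0.4 = 0.084
Sum = 0.196.
The ratio is 0.0084 / 0.084 (the normalizer cancels) = 0.1000.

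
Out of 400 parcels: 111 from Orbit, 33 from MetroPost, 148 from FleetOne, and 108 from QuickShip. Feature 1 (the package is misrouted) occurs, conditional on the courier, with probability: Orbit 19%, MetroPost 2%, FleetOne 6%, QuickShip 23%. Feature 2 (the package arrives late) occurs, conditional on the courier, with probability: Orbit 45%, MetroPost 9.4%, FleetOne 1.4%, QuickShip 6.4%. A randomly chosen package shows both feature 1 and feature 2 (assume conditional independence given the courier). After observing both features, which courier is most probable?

Orbit

Prior × likelihood for each hypothesis:
  Orbit: 0.2775 × 0.19 × 0.45 = 0.02372625
  MetroPost: 0.0825 × 0.02 × 0.094 = 0.0001551
  FleetOne: 0.37 × 0.06 × 0.014 = 0.0003108
  QuickShip: 0.27 × 0.23 × 0.064 = 0.0039744
Total = 0.02816655.
Largest term belongs to Orbit, so Orbit is most probable.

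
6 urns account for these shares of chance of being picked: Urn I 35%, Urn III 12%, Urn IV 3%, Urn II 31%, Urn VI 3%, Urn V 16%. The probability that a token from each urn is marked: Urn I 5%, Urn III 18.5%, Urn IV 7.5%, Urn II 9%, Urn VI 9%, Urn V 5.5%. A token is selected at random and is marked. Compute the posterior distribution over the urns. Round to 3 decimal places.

Urn I 0.215, Urn III 0.273, Urn IV 0.028, Urn II 0.343, Urn VI 0.033, Urn V 0.108

Compute prior × likelihood for every hypothesis:
  Urn I: 0.35 × 0.05 = 0.0175
  Urn III: 0.12 × 0.185 = 0.0222
  Urn IV: 0.03 × 0.075 = 0.00225
  Urn II: 0.31 × 0.09 = 0.0279
  Urn VI: 0.03 × 0.09 = 0.0027
  Urn V: 0.16 × 0.055 = 0.0088
Sum = 0.08135.
P(Urn I | marked) = 0.0175/0.08135 ≈ 0.215
P(Urn III | marked) = 0.0222/0.08135 ≈ 0.273
P(Urn IV | marked) = 0.00225/0.08135 ≈ 0.028
P(Urn II | marked) = 0.0279/0.08135 ≈ 0.343
P(Urn VI | marked) = 0.0027/0.08135 ≈ 0.033
P(Urn V | marked) = 0.0088/0.08135 ≈ 0.108
(Check: 0.215+0.273+0.028+0.343+0.033+0.108 = 1.000.)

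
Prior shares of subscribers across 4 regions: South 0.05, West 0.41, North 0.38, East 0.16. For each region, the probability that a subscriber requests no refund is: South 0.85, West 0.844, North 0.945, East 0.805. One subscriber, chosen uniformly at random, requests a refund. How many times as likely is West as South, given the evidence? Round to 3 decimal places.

8.528

Taking complements, P(refund | each) = South 0.15, West 0.156, North 0.055, East 0.195.
By Bayes' rule, posterior ∝ prior × likelihood:
  South: 0.05 × 0.15 = 0.0075
  West: 0.41 × 0.156 = 0.06396
  North: 0.38 × 0.055 = 0.0209
  East: 0.16 × 0.195 = 0.0312
Total = 0.12356.
The ratio is 0.06396 / 0.0075 (the normalizer cancels) = 8.528.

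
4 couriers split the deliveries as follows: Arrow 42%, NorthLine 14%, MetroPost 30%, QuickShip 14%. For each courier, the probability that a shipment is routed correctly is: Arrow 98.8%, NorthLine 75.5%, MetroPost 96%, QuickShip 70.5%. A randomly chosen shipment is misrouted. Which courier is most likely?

Taking complements, P(misrouted | each) = Arrow 0.012, NorthLine 0.245, MetroPost 0.04, QuickShip 0.295.
Prior × likelihood for each hypothesis:
  Arrow: 0.42 × 0.012 = 0.00504
  NorthLine: 0.14 × 0.245 = 0.0343
  MetroPost: 0.3 × 0.04 = 0.012
  QuickShip: 0.14 × 0.295 = 0.0413
Normalizing constant = 0.09264.
Largest term belongs to QuickShip, so QuickShip is most probable.

QuickShip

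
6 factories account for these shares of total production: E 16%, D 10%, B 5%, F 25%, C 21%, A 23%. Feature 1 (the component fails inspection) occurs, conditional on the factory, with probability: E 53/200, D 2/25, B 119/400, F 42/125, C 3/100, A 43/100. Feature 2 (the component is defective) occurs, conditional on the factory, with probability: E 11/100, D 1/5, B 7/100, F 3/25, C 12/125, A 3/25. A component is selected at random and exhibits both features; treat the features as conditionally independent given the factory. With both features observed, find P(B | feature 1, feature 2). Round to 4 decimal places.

Compute prior × likelihood for every hypothesis:
  E: 0.16 × 0.265 × 0.11 = 0.004664
  D: 0.1 × 0.08 × 0.2 = 0.0016
  B: 0.05 × 0.2975 × 0.07 = 0.00104125
  F: 0.25 × 0.336 × 0.12 = 0.01008
  C: 0.21 × 0.03 × 0.096 = 0.0006048
  A: 0.23 × 0.43 × 0.12 = 0.011868
Sum = 0.02985805.
P(B | evidence) = 0.00104125 / 0.02985805 ≈ 0.0349.

0.0349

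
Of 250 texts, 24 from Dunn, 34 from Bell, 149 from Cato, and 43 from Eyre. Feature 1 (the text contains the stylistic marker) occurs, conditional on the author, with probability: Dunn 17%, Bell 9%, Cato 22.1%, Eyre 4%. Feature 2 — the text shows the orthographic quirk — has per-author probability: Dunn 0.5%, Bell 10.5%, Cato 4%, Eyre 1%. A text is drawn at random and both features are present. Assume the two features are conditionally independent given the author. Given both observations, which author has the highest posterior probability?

Cato

Prior × likelihood for each hypothesis:
  Dunn: 0.096 × 0.17 × 0.005 = 0.0000816
  Bell: 0.136 × 0.09 × 0.105 = 0.0012852
  Cato: 0.596 × 0.221 × 0.04 = 0.00526864
  Eyre: 0.172 × 0.04 × 0.01 = 0.0000688
Normalizing constant = 0.00670424.
Largest term belongs to Cato, so Cato is most probable.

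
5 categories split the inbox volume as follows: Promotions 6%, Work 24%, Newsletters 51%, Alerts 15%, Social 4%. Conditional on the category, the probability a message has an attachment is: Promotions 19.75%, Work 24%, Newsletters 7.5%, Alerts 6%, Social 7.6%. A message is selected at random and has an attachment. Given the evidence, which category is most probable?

Work

By Bayes' rule, posterior ∝ prior × likelihood:
  Promotions: 0.06 × 0.1975 = 0.01185
  Work: 0.24 × 0.24 = 0.0576
  Newsletters: 0.51 × 0.075 = 0.03825
  Alerts: 0.15 × 0.06 = 0.009
  Social: 0.04 × 0.076 = 0.00304
Normalizing constant = 0.11974.
Largest term belongs to Work, so Work is most probable.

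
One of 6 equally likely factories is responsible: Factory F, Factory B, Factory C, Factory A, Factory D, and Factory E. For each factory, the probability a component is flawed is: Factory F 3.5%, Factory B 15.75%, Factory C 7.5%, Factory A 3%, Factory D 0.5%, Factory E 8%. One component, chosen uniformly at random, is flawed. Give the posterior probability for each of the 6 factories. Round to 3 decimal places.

Since the prior is uniform, the posterior is proportional to the likelihood:
  Factory F: 0.035
  Factory B: 0.1575
  Factory C: 0.075
  Factory A: 0.03
  Factory D: 0.005
  Factory E: 0.08
Sum = 0.3825.
P(Factory F | flawed) = 0.035/0.3825 ≈ 0.092
P(Factory B | flawed) = 0.1575/0.3825 ≈ 0.412
P(Factory C | flawed) = 0.075/0.3825 ≈ 0.196
P(Factory A | flawed) = 0.03/0.3825 ≈ 0.078
P(Factory D | flawed) = 0.005/0.3825 ≈ 0.013
P(Factory E | flawed) = 0.08/0.3825 ≈ 0.209

Factory F 0.092, Factory B 0.412, Factory C 0.196, Factory A 0.078, Factory D 0.013, Factory E 0.209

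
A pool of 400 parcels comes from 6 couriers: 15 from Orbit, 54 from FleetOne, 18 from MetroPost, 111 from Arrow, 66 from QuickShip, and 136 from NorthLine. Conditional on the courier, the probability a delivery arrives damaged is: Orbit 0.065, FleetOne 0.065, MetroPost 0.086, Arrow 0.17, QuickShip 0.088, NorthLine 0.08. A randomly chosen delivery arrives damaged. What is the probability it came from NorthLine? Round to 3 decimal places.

Prior × likelihood for each hypothesis:
  Orbit: 0.0375 × 0.065 = 0.0024375
  FleetOne: 0.135 × 0.065 = 0.008775
  MetroPost: 0.045 × 0.086 = 0.00387
  Arrow: 0.2775 × 0.17 = 0.047175
  QuickShip: 0.165 × 0.088 = 0.01452
  NorthLine: 0.34 × 0.08 = 0.0272
Normalizing constant = 0.1039775.
P(NorthLine | evidence) = 0.0272 / 0.1039775 ≈ 0.262.

0.262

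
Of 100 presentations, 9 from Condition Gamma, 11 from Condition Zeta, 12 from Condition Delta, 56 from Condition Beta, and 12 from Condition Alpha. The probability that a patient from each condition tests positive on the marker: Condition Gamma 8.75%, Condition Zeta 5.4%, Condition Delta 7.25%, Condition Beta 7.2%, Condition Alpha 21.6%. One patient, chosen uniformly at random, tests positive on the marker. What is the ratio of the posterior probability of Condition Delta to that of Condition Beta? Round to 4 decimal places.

0.2158

Prior × likelihood for each hypothesis:
  Condition Gamma: 0.09 × 0.0875 = 0.007875
  Condition Zeta: 0.11 × 0.054 = 0.00594
  Condition Delta: 0.12 × 0.0725 = 0.0087
  Condition Beta: 0.56 × 0.072 = 0.04032
  Condition Alpha: 0.12 × 0.216 = 0.02592
Sum = 0.088755.
The ratio is 0.0087 / 0.04032 (the normalizer cancels) = 0.2158.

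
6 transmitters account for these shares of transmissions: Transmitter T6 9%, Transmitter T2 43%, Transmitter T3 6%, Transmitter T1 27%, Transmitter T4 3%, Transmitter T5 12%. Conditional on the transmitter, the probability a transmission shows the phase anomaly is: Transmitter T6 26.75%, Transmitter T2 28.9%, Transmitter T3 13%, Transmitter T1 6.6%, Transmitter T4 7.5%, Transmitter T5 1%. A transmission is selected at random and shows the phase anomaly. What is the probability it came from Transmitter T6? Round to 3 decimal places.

Compute prior × likelihood for every hypothesis:
  Transmitter T6: 0.09 × 0.2675 = 0.024075
  Transmitter T2: 0.43 × 0.289 = 0.12427
  Transmitter T3: 0.06 × 0.13 = 0.0078
  Transmitter T1: 0.27 × 0.066 = 0.01782
  Transmitter T4: 0.03 × 0.075 = 0.00225
  Transmitter T5: 0.12 × 0.01 = 0.0012
Total = 0.177415.
P(Transmitter T6 | evidence) = 0.024075 / 0.177415 ≈ 0.136.

0.136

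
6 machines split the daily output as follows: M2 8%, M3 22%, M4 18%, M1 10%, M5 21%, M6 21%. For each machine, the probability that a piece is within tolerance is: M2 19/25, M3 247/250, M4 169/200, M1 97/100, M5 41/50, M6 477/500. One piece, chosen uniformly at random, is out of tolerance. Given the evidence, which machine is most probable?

M5

Taking complements, P(oversize | each) = M2 0.24, M3 0.012, M4 0.155, M1 0.03, M5 0.18, M6 0.046.
Compute prior × likelihood for every hypothesis:
  M2: 0.08 × 0.24 = 0.0192
  M3: 0.22 × 0.012 = 0.00264
  M4: 0.18 × 0.155 = 0.0279
  M1: 0.1 × 0.03 = 0.003
  M5: 0.21 × 0.18 = 0.0378
  M6: 0.21 × 0.046 = 0.00966
Normalizing constant = 0.1002.
Largest term belongs to M5, so M5 is most probable.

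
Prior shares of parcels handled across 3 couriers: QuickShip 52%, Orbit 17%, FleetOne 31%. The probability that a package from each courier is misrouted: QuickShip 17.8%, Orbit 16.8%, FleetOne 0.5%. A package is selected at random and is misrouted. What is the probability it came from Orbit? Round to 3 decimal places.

0.233

Compute prior × likelihood for every hypothesis:
  QuickShip: 0.52 × 0.178 = 0.09256
  Orbit: 0.17 × 0.168 = 0.02856
  FleetOne: 0.31 × 0.005 = 0.00155
Total = 0.12267.
P(Orbit | evidence) = 0.02856 / 0.12267 ≈ 0.233.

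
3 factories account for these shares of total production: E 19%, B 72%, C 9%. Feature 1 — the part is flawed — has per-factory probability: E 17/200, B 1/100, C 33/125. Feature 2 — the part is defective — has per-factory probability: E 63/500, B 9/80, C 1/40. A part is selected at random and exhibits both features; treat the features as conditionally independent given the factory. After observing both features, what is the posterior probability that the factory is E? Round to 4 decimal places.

Prior × likelihood for each hypothesis:
  E: 0.19 × 0.085 × 0.126 = 0.0020349
  B: 0.72 × 0.01 × 0.1125 = 0.00081
  C: 0.09 × 0.264 × 0.025 = 0.000594
Sum = 0.0034389.
P(E | evidence) = 0.0020349 / 0.0034389 ≈ 0.5917.

0.5917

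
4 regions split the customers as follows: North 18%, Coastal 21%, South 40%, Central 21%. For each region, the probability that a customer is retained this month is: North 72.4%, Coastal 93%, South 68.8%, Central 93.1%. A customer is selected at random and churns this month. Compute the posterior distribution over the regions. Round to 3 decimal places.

Taking complements, P(churn | each) = North 0.276, Coastal 0.07, South 0.312, Central 0.069.
By Bayes' rule, posterior ∝ prior × likelihood:
  North: 0.18 × 0.276 = 0.04968
  Coastal: 0.21 × 0.07 = 0.0147
  South: 0.4 × 0.312 = 0.1248
  Central: 0.21 × 0.069 = 0.01449
Sum = 0.20367.
P(North | churn) = 0.04968/0.20367 ≈ 0.244
P(Coastal | churn) = 0.0147/0.20367 ≈ 0.072
P(South | churn) = 0.1248/0.20367 ≈ 0.613
P(Central | churn) = 0.01449/0.20367 ≈ 0.071

North 0.244, Coastal 0.072, South 0.613, Central 0.071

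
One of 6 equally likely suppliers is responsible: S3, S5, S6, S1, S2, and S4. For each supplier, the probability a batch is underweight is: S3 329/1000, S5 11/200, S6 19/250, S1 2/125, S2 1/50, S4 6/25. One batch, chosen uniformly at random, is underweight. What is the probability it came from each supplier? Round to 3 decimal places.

S3 0.447, S5 0.075, S6 0.103, S1 0.022, S2 0.027, S4 0.326

Since the prior is uniform, the posterior is proportional to the likelihood:
  S3: 0.329
  S5: 0.055
  S6: 0.076
  S1: 0.016
  S2: 0.02
  S4: 0.24
Total = 0.736.
P(S3 | underweight) = 0.329/0.736 ≈ 0.447
P(S5 | underweight) = 0.055/0.736 ≈ 0.075
P(S6 | underweight) = 0.076/0.736 ≈ 0.103
P(S1 | underweight) = 0.016/0.736 ≈ 0.022
P(S2 | underweight) = 0.02/0.736 ≈ 0.027
P(S4 | underweight) = 0.24/0.736 ≈ 0.326
(Check: 0.447+0.075+0.103+0.022+0.027+0.326 = 1.000.)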